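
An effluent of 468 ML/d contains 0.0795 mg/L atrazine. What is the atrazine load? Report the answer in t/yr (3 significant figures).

13.6 t/yr

468 ML/d = 5.417 m³/s.
Mass flux = Q·C = 5.417 m³/s × 0.0795 g/m³ = 0.4306 g/s.
= 0.4306 g/s × 31.56 = 13.59 t/yr.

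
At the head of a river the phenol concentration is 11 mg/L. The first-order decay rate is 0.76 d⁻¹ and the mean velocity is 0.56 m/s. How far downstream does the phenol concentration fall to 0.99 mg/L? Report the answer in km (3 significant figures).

153 km

From C = C₀·e^(−kt), t = ln(C₀/C)/k = ln(11/0.99)/0.76 = 2.408/0.76 = 3.168 d.
Distance = v·t = 0.56 m/s × 2.737e+05 s = 1.533e+05 m = 153.3 km.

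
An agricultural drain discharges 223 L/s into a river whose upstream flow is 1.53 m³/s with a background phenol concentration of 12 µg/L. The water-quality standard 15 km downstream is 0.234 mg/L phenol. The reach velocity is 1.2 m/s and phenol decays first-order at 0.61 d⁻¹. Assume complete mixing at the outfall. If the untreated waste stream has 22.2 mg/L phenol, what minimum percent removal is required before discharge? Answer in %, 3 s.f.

91.3 %

223 L/s = 0.223 m³/s.
12 µg/L = 0.012 mg/L.
Travel time to the compliance point: t = 1.5e+04/1.2 = 1.25e+04 s = 0.1447 d; decay factor exp(−0.61·0.1447) = 0.9155.
So the concentration just after mixing may be at most 0.234/0.9155 = 0.2556 mg/L.
Mass balance: 0.2556·1.753 = 0.223·Cₑ + 1.53·0.012.
Cₑ = (0.448 − 0.01836) / 0.223 = 1.927 mg/L.
Required removal = 1 − 1.927/22.2 = 91.32 %.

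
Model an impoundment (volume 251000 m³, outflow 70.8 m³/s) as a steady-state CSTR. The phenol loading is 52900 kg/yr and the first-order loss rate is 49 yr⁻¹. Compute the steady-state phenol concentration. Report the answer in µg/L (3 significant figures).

23.5 µg/L

Outflow Q = 70.8 m³/s × 3.156e+07 s/yr = 2.234e+09 m³/yr.
Steady-state CSTR mass balance: W = Q·C + k·V·C, so C = W/(Q + kV).
Q + kV = 2.234e+09 + 49·251000 = 2.247e+09 m³/yr.
C = 52900/2.247e+09 = 2.355e-05 kg/m³ = 0.02355 mg/L = 23.55 µg/L.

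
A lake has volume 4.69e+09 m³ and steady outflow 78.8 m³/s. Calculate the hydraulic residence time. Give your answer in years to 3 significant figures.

Q = 78.8 m³/s × 3.156e+07 s/yr = 2.487e+09 m³/yr.
Hydraulic residence time τ = V/Q = 4.69e+09/2.487e+09 = 1.886 yr.

1.89 yr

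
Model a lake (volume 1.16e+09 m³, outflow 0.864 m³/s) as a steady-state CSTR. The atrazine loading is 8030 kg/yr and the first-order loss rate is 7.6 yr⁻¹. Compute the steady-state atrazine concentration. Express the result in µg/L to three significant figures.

0.908 µg/L

Outflow Q = 0.864 m³/s × 3.156e+07 s/yr = 2.727e+07 m³/yr.
Steady-state CSTR mass balance: W = Q·C + k·V·C, so C = W/(Q + kV).
Q + kV = 2.727e+07 + 7.6·1.16e+09 = 8.843e+09 m³/yr.
C = 8030/8.843e+09 = 9.08e-07 kg/m³ = 0.000908 mg/L = 0.908 µg/L.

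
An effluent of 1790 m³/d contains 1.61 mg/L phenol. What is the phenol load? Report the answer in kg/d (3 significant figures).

2.88 kg/d

1790 m³/d = 0.02072 m³/s.
Mass flux = Q·C = 0.02072 m³/s × 1.61 g/m³ = 0.03336 g/s.
= 0.03336 g/s × 86.4 = 2.882 kg/d.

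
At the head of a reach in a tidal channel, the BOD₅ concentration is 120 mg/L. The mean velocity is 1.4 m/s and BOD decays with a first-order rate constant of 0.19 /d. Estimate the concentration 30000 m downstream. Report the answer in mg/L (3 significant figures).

Travel time t = 30000 m / 1.4 m/s = 3e+04/1.4 = 2.143e+04 s = 0.248 d.
First-order decay: C = 120·exp(−0.19·0.248) = 120·0.954 = 114.5 mg/L.

114 mg/L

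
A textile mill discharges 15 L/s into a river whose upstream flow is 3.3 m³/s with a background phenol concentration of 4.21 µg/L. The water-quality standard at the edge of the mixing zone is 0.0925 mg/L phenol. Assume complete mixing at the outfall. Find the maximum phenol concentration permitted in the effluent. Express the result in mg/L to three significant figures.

19.5 mg/L

15 L/s = 0.015 m³/s.
4.21 µg/L = 0.00421 mg/L.
Mass balance: 0.0925·3.315 = 0.015·Cₑ + 3.3·0.00421.
Cₑ = (0.3066 − 0.01389) / 0.015 = 19.52 mg/L.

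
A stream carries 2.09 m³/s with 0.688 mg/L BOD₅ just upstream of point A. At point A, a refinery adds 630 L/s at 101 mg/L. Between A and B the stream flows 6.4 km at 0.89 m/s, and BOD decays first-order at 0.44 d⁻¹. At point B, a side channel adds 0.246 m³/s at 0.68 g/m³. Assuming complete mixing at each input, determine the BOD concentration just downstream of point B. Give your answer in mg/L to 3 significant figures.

630 L/s = 0.63 m³/s.
After input A: C = (2.09·0.688 + 0.63·101) / 2.72 = 23.92 mg/L.
Over the 6.4 km reach to input B (t = 7191 s = 0.08323 d), decay gives C = 23.92·exp(−0.44·0.08323) = 23.06 mg/L.
After input B: C = (2.72·23.06 + 0.246·0.68) / 2.966 = 21.21 mg/L.

21.2 mg/L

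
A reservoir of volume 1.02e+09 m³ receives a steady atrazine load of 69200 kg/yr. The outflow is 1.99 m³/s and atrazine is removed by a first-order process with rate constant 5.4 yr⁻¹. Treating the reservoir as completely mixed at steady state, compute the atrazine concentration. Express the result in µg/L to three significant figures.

12.4 µg/L

Outflow Q = 1.99 m³/s × 3.156e+07 s/yr = 6.28e+07 m³/yr.
Steady-state CSTR mass balance: W = Q·C + k·V·C, so C = W/(Q + kV).
Q + kV = 6.28e+07 + 5.4·1.02e+09 = 5.571e+09 m³/yr.
C = 69200/5.571e+09 = 1.242e-05 kg/m³ = 0.01242 mg/L = 12.42 µg/L.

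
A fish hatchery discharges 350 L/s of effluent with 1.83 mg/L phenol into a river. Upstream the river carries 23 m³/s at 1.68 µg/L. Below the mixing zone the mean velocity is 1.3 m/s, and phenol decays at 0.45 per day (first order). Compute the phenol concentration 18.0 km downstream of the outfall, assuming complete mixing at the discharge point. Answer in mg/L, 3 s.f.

350 L/s = 0.35 m³/s.
1.68 µg/L = 0.00168 mg/L.
After complete mixing, C₀ = (0.35·1.83 + 23·0.00168) / 23.35 = 0.02909 mg/L.
Travel time t = 1.8e+04 m / 1.3 m/s = 1.385e+04 s = 0.1603 d.
C = 0.02909·exp(−0.45·0.1603) = 0.02909·0.9304 = 0.02706 mg/L.

0.0271 mg/L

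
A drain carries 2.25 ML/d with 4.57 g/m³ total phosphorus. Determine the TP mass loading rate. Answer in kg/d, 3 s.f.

10.3 kg/d

2.25 ML/d = 0.02604 m³/s.
Mass flux = Q·C = 0.02604 m³/s × 4.57 g/m³ = 0.119 g/s.
= 0.119 g/s × 86.4 = 10.28 kg/d.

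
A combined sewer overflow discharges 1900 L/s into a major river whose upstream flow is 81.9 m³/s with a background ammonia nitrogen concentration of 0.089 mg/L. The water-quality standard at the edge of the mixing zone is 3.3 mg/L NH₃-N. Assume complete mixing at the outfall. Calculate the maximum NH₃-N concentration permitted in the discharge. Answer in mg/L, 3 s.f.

142 mg/L

1900 L/s = 1.9 m³/s.
Mass balance: 3.3·83.8 = 1.9·Cₑ + 81.9·0.089.
Cₑ = (276.5 − 7.289) / 1.9 = 141.7 mg/L.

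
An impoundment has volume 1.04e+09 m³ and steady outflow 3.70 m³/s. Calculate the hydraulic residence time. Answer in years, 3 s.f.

8.91 yr

Q = 3.70 m³/s × 3.156e+07 s/yr = 1.168e+08 m³/yr.
Hydraulic residence time τ = V/Q = 1.04e+09/1.168e+08 = 8.907 yr.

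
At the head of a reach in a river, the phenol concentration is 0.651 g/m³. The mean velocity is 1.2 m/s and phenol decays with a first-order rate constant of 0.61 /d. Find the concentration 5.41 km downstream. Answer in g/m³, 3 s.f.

0.631 g/m³

Travel time t = 5.41 km / 1.2 m/s = 5410/1.2 = 4508 s = 0.05218 d.
First-order decay: C = 0.651·exp(−0.61·0.05218) = 0.651·0.9687 = 0.6306 g/m³.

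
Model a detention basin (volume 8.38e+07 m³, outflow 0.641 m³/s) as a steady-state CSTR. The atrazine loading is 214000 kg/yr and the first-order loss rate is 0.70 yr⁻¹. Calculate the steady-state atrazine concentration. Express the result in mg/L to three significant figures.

2.71 mg/L

Outflow Q = 0.641 m³/s × 3.156e+07 s/yr = 2.023e+07 m³/yr.
Steady-state CSTR mass balance: W = Q·C + k·V·C, so C = W/(Q + kV).
Q + kV = 2.023e+07 + 0.70·8.38e+07 = 7.889e+07 m³/yr.
C = 214000/7.889e+07 = 0.002713 kg/m³ = 2.713 mg/L.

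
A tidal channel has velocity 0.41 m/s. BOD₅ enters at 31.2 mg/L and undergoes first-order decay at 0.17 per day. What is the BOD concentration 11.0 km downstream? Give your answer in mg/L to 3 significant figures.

Travel time t = 11.0 km / 0.41 m/s = 1.1e+04/0.41 = 2.683e+04 s = 0.3105 d.
First-order decay: C = 31.2·exp(−0.17·0.3105) = 31.2·0.9486 = 29.6 mg/L.

29.6 mg/L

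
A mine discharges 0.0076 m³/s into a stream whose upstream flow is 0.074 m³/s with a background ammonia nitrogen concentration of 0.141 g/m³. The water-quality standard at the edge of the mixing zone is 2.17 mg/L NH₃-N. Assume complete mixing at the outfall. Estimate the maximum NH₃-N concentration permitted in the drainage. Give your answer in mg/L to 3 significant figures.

Mass balance: 2.17·0.0816 = 0.0076·Cₑ + 0.074·0.141.
Cₑ = (0.1771 − 0.01043) / 0.0076 = 21.93 mg/L.

21.9 mg/L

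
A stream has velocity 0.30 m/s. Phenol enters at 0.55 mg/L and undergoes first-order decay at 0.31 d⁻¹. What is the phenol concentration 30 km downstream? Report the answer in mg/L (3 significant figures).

Travel time t = 30 km / 0.30 m/s = 3e+04/0.30 = 1e+05 s = 1.157 d.
First-order decay: C = 0.55·exp(−0.31·1.157) = 0.55·0.6985 = 0.3842 mg/L.

0.384 mg/L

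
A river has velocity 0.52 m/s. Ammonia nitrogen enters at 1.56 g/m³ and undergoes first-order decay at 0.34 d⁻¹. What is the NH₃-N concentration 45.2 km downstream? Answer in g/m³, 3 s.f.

1.11 g/m³

Travel time t = 45.2 km / 0.52 m/s = 4.52e+04/0.52 = 8.692e+04 s = 1.006 d.
First-order decay: C = 1.56·exp(−0.34·1.006) = 1.56·0.7103 = 1.108 g/m³.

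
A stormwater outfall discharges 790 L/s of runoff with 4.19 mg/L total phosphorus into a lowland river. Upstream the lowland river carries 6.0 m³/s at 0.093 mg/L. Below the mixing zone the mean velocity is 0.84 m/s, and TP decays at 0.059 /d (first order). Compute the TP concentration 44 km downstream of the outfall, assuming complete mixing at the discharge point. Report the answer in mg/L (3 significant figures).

0.550 mg/L

790 L/s = 0.79 m³/s.
After complete mixing, C₀ = (0.79·4.19 + 6·0.093) / 6.79 = 0.5697 mg/L.
Travel time t = 4.4e+04 m / 0.84 m/s = 5.238e+04 s = 0.6063 d.
C = 0.5697·exp(−0.059·0.6063) = 0.5697·0.9649 = 0.5497 mg/L.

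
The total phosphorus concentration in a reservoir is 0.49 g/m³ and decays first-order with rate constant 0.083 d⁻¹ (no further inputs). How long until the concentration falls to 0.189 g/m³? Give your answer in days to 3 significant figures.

11.5 d

t = ln(C₀/C)/k = ln(0.49/0.189)/0.083 = 0.9527/0.083 = 11.48 d.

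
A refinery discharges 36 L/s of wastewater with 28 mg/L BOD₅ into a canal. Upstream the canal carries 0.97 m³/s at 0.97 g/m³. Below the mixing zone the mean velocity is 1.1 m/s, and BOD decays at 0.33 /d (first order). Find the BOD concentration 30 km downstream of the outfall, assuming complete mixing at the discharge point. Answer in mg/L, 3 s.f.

1.75 mg/L

36 L/s = 0.036 m³/s.
After complete mixing, C₀ = (0.036·28 + 0.97·0.97) / 1.006 = 1.937 mg/L.
Travel time t = 3e+04 m / 1.1 m/s = 2.727e+04 s = 0.3157 d.
C = 1.937·exp(−0.33·0.3157) = 1.937·0.9011 = 1.746 mg/L.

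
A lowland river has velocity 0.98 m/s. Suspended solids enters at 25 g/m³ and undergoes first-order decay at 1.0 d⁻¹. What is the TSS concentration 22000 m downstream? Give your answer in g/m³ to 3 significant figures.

19.3 g/m³

Travel time t = 22000 m / 0.98 m/s = 2.2e+04/0.98 = 2.245e+04 s = 0.2598 d.
First-order decay: C = 25·exp(−1.0·0.2598) = 25·0.7712 = 19.28 g/m³.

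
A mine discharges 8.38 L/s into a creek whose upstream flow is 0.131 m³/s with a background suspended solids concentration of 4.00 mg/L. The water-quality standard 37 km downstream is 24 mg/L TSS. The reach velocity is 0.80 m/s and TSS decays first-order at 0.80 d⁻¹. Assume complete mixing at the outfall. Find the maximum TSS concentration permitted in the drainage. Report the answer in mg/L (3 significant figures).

8.38 L/s = 0.00838 m³/s.
Travel time to the compliance point: t = 3.7e+04/0.80 = 4.625e+04 s = 0.5353 d; decay factor exp(−0.80·0.5353) = 0.6517.
So the concentration just after mixing may be at most 24/0.6517 = 36.83 mg/L.
Mass balance: 36.83·0.1394 = 0.00838·Cₑ + 0.131·4.
Cₑ = (5.133 − 0.524) / 0.00838 = 550 mg/L.

550 mg/L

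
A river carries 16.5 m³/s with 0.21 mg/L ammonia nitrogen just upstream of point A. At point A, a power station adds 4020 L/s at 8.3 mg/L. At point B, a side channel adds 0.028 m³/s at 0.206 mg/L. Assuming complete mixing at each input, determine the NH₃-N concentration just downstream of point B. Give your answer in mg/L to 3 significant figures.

1.79 mg/L

4020 L/s = 4.02 m³/s.
After input A: C = (16.5·0.21 + 4.02·8.3) / 20.52 = 1.795 mg/L.
After input B: C = (20.52·1.795 + 0.028·0.206) / 20.55 = 1.793 mg/L.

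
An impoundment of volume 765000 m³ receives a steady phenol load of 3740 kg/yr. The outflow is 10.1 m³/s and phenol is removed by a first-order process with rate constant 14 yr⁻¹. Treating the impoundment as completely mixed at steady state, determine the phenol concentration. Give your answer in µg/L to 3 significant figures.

Outflow Q = 10.1 m³/s × 3.156e+07 s/yr = 3.187e+08 m³/yr.
Steady-state CSTR mass balance: W = Q·C + k·V·C, so C = W/(Q + kV).
Q + kV = 3.187e+08 + 14·765000 = 3.294e+08 m³/yr.
C = 3740/3.294e+08 = 1.135e-05 kg/m³ = 0.01135 mg/L = 11.35 µg/L.

11.4 µg/L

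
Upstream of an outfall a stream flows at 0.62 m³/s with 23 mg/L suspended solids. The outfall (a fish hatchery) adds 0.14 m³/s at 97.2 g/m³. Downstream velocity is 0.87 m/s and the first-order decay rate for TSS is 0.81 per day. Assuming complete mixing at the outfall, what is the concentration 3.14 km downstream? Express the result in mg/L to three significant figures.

After complete mixing, C₀ = (0.14·97.2 + 0.62·23) / 0.76 = 36.67 mg/L.
Travel time t = 3140 m / 0.87 m/s = 3609 s = 0.04177 d.
C = 36.67·exp(−0.81·0.04177) = 36.67·0.9667 = 35.45 mg/L.

35.4 mg/L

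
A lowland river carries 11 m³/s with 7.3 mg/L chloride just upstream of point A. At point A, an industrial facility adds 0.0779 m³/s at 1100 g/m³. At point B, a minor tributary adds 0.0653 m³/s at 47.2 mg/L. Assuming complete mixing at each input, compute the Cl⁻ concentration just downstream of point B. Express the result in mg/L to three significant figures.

15.2 mg/L

After input A: C = (11·7.3 + 0.0779·1100) / 11.08 = 14.98 mg/L.
After input B: C = (11.08·14.98 + 0.0653·47.2) / 11.14 = 15.17 mg/L.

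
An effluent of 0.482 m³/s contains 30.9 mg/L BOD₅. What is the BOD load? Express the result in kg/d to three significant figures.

1290 kg/d

Mass flux = Q·C = 0.482 m³/s × 30.9 g/m³ = 14.89 g/s.
= 14.89 g/s × 86.4 = 1287 kg/d.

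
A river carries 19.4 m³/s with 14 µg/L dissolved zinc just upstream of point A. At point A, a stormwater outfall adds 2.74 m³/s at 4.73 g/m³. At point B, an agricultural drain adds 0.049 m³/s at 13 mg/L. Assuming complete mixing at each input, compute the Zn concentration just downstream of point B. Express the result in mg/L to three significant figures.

0.625 mg/L

14 µg/L = 0.014 mg/L.
After input A: C = (19.4·0.014 + 2.74·4.73) / 22.14 = 0.5976 mg/L.
After input B: C = (22.14·0.5976 + 0.049·13) / 22.19 = 0.625 mg/L.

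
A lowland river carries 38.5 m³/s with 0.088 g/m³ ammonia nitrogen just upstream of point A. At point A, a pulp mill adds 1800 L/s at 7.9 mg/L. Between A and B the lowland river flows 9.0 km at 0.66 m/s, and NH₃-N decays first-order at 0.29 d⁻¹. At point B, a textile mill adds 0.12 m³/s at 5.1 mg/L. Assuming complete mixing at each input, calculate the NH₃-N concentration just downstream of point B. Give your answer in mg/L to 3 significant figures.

0.431 mg/L

1800 L/s = 1.8 m³/s.
After input A: C = (38.5·0.088 + 1.8·7.9) / 40.3 = 0.4369 mg/L.
Over the 9.0 km reach to input B (t = 1.364e+04 s = 0.1578 d), decay gives C = 0.4369·exp(−0.29·0.1578) = 0.4174 mg/L.
After input B: C = (40.3·0.4174 + 0.12·5.1) / 40.42 = 0.4313 mg/L.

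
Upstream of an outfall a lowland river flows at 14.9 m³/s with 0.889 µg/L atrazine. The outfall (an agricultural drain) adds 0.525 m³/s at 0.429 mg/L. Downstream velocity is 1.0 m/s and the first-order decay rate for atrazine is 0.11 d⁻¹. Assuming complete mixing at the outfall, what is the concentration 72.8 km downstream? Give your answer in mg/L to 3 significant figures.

0.889 µg/L = 0.000889 mg/L.
After complete mixing, C₀ = (0.525·0.429 + 14.9·0.000889) / 15.43 = 0.01546 mg/L.
Travel time t = 7.28e+04 m / 1.0 m/s = 7.28e+04 s = 0.8426 d.
C = 0.01546·exp(−0.11·0.8426) = 0.01546·0.9115 = 0.01409 mg/L.

0.0141 mg/L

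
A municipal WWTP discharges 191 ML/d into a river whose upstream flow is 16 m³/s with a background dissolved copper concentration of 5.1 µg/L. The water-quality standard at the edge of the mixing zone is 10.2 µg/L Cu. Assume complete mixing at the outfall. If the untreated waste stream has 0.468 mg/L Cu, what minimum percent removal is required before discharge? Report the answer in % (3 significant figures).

89.9 %

191 ML/d = 2.211 m³/s.
5.1 µg/L = 0.0051 mg/L.
10.2 µg/L = 0.0102 mg/L.
Mass balance: 0.0102·18.21 = 2.211·Cₑ + 16·0.0051.
Cₑ = (0.1857 − 0.0816) / 2.211 = 0.04711 mg/L.
Required removal = 1 − 0.04711/0.468 = 89.93 %.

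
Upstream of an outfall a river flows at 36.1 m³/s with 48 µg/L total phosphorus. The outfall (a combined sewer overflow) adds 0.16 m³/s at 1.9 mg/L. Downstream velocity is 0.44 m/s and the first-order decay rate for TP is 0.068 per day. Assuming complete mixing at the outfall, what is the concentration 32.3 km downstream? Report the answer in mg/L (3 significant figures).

48 µg/L = 0.048 mg/L.
After complete mixing, C₀ = (0.16·1.9 + 36.1·0.048) / 36.26 = 0.05617 mg/L.
Travel time t = 3.23e+04 m / 0.44 m/s = 7.341e+04 s = 0.8496 d.
C = 0.05617·exp(−0.068·0.8496) = 0.05617·0.9439 = 0.05302 mg/L.

0.0530 mg/L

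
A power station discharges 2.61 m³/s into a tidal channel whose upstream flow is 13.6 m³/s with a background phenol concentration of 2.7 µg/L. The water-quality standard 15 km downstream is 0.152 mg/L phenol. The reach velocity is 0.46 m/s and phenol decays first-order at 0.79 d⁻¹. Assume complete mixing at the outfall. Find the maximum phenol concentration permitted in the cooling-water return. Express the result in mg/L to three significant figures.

1.26 mg/L

2.7 µg/L = 0.0027 mg/L.
Travel time to the compliance point: t = 1.5e+04/0.46 = 3.261e+04 s = 0.3774 d; decay factor exp(−0.79·0.3774) = 0.7422.
So the concentration just after mixing may be at most 0.152/0.7422 = 0.2048 mg/L.
Mass balance: 0.2048·16.21 = 2.61·Cₑ + 13.6·0.0027.
Cₑ = (3.32 − 0.03672) / 2.61 = 1.258 mg/L.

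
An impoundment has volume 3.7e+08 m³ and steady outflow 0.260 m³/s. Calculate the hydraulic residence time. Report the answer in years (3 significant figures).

Q = 0.260 m³/s × 3.156e+07 s/yr = 8.205e+06 m³/yr.
Hydraulic residence time τ = V/Q = 3.7e+08/8.205e+06 = 45.09 yr.

45.1 yr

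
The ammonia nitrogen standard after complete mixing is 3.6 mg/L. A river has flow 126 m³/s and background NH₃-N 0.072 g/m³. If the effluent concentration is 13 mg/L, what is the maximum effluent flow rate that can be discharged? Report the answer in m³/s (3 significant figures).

47.3 m³/s

Mass balance at complete mixing: C_std·(Q_w + Q_r) = Q_w·C_e + Q_r·C_b.
Rearranging, Q_w = Q_r·(C_std − C_b)/(C_e − C_std) = 126·(3.6 − 0.072) / (13 − 3.6) = 47.29 m³/s.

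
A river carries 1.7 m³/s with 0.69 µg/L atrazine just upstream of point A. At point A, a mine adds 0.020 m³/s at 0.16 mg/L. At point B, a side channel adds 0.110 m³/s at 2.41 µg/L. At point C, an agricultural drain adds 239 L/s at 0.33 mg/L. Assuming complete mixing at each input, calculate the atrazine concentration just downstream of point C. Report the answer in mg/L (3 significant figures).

0.0404 mg/L

0.69 µg/L = 0.00069 mg/L.
After input A: C = (1.7·0.00069 + 0.02·0.16) / 1.72 = 0.002542 mg/L.
2.41 µg/L = 0.00241 mg/L.
After input B: C = (1.72·0.002542 + 0.11·0.00241) / 1.83 = 0.002534 mg/L.
239 L/s = 0.239 m³/s.
After input C: C = (1.83·0.002534 + 0.239·0.33) / 2.069 = 0.04036 mg/L.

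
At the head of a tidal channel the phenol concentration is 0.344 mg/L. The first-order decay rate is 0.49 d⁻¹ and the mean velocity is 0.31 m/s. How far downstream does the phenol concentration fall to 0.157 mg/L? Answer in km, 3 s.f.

From C = C₀·e^(−kt), t = ln(C₀/C)/k = ln(0.344/0.157)/0.49 = 0.7844/0.49 = 1.601 d.
Distance = v·t = 0.31 m/s × 1.383e+05 s = 4.288e+04 m = 42.88 km.

42.9 km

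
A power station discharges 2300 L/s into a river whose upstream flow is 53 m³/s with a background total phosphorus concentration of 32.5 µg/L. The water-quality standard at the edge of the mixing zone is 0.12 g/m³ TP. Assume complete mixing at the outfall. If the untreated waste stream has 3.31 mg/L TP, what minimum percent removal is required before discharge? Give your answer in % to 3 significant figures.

2300 L/s = 2.3 m³/s.
32.5 µg/L = 0.0325 mg/L.
Mass balance: 0.12·55.3 = 2.3·Cₑ + 53·0.0325.
Cₑ = (6.636 − 1.723) / 2.3 = 2.136 mg/L.
Required removal = 1 − 2.136/3.31 = 35.46 %.

35.5 %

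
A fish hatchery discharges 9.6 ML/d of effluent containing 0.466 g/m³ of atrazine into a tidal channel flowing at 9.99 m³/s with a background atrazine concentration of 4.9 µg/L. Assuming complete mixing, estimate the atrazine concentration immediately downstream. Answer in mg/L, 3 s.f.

9.6 ML/d = 0.1111 m³/s.
4.9 µg/L = 0.0049 mg/L.
Flow-weighted mixing gives C = (0.1111·0.466 + 9.99·0.0049) / (0.1111 + 9.99) = 0.1007/10.1 = 0.009972 mg/L.

0.00997 mg/L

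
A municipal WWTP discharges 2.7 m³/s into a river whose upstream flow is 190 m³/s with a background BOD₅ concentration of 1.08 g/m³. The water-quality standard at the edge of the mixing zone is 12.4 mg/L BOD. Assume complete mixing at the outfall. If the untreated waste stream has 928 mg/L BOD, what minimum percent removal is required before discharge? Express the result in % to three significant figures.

Mass balance: 12.4·192.7 = 2.7·Cₑ + 190·1.08.
Cₑ = (2389 − 205.2) / 2.7 = 809 mg/L.
Required removal = 1 − 809/928 = 12.82 %.

12.8 %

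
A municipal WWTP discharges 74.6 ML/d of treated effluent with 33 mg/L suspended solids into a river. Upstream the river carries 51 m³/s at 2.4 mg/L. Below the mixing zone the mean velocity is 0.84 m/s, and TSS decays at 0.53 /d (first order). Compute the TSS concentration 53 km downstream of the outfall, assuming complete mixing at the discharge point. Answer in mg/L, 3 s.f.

74.6 ML/d = 0.8634 m³/s.
After complete mixing, C₀ = (0.8634·33 + 51·2.4) / 51.86 = 2.909 mg/L.
Travel time t = 5.3e+04 m / 0.84 m/s = 6.31e+04 s = 0.7303 d.
C = 2.909·exp(−0.53·0.7303) = 2.909·0.6791 = 1.976 mg/L.

1.98 mg/L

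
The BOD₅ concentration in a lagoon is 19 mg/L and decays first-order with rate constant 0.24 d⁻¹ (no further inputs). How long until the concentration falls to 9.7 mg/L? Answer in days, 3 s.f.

t = ln(C₀/C)/k = ln(19/9.7)/0.24 = 0.6723/0.24 = 2.801 d.

2.80 d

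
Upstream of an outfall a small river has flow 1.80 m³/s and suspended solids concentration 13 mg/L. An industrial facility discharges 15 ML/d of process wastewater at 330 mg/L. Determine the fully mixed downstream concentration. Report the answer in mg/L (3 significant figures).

40.9 mg/L

15 ML/d = 0.1736 m³/s.
Conservation of mass across the mixing zone: C = (0.1736·330 + 1.8·13) / (0.1736 + 1.8) = 80.69/1.974 = 40.89 mg/L.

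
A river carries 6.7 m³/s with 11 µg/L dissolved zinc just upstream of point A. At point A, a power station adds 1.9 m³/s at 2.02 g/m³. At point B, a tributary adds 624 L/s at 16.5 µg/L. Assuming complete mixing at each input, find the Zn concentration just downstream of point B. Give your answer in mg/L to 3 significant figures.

11 µg/L = 0.011 mg/L.
After input A: C = (6.7·0.011 + 1.9·2.02) / 8.6 = 0.4548 mg/L.
624 L/s = 0.624 m³/s.
16.5 µg/L = 0.0165 mg/L.
After input B: C = (8.6·0.4548 + 0.624·0.0165) / 9.224 = 0.4252 mg/L.

0.425 mg/L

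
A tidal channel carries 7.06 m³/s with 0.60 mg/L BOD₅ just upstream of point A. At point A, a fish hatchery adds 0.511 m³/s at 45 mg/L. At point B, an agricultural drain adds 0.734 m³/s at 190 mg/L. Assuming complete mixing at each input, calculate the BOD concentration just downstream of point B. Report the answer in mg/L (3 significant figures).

After input A: C = (7.06·0.6 + 0.511·45) / 7.571 = 3.597 mg/L.
After input B: C = (7.571·3.597 + 0.734·190) / 8.305 = 20.07 mg/L.

20.1 mg/L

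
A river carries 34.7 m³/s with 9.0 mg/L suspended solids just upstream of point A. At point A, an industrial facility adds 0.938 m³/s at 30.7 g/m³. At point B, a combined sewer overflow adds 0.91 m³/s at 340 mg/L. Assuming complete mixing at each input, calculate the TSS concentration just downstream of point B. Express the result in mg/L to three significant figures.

After input A: C = (34.7·9 + 0.938·30.7) / 35.64 = 9.571 mg/L.
After input B: C = (35.64·9.571 + 0.91·340) / 36.55 = 17.8 mg/L.

17.8 mg/L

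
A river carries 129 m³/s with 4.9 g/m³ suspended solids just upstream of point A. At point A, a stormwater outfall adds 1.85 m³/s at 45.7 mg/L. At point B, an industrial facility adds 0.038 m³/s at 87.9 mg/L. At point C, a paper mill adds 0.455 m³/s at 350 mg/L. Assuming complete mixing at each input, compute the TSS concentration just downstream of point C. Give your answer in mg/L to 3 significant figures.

6.69 mg/L

After input A: C = (129·4.9 + 1.85·45.7) / 130.8 = 5.477 mg/L.
After input B: C = (130.8·5.477 + 0.038·87.9) / 130.9 = 5.501 mg/L.
After input C: C = (130.9·5.501 + 0.455·350) / 131.3 = 6.694 mg/L.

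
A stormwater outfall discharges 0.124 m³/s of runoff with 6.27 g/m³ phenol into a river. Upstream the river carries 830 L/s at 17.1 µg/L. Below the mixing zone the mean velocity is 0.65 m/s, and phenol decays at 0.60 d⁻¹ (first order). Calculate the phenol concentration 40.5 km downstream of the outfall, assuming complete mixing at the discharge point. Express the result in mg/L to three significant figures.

830 L/s = 0.83 m³/s.
17.1 µg/L = 0.0171 mg/L.
After complete mixing, C₀ = (0.124·6.27 + 0.83·0.0171) / 0.954 = 0.8298 mg/L.
Travel time t = 4.05e+04 m / 0.65 m/s = 6.231e+04 s = 0.7212 d.
C = 0.8298·exp(−0.60·0.7212) = 0.8298·0.6488 = 0.5384 mg/L.

0.538 mg/L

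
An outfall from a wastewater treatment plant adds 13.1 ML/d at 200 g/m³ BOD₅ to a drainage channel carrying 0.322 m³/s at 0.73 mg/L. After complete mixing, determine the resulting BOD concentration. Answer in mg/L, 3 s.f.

64.5 mg/L

13.1 ML/d = 0.1516 m³/s.
Flow-weighted mixing gives C = (0.1516·200 + 0.322·0.73) / (0.1516 + 0.322) = 30.56/0.4736 = 64.52 mg/L.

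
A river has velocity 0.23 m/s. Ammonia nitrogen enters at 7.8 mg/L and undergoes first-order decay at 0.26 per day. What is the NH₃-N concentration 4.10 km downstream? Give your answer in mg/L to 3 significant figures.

7.39 mg/L

Travel time t = 4.10 km / 0.23 m/s = 4100/0.23 = 1.783e+04 s = 0.2063 d.
First-order decay: C = 7.8·exp(−0.26·0.2063) = 7.8·0.9478 = 7.393 mg/L.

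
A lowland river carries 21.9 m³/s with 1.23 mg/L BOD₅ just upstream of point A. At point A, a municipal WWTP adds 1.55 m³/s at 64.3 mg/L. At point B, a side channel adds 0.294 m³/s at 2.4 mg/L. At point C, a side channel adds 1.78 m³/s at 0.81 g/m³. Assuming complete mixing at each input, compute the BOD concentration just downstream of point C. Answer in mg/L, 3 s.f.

5.04 mg/L

After input A: C = (21.9·1.23 + 1.55·64.3) / 23.45 = 5.399 mg/L.
After input B: C = (23.45·5.399 + 0.294·2.4) / 23.74 = 5.362 mg/L.
After input C: C = (23.74·5.362 + 1.78·0.81) / 25.52 = 5.044 mg/L.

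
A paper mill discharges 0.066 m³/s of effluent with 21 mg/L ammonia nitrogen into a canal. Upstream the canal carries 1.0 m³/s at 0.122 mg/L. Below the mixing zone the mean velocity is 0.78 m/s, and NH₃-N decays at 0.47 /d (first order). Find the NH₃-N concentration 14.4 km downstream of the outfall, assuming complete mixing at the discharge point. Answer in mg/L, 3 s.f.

1.28 mg/L

After complete mixing, C₀ = (0.066·21 + 1·0.122) / 1.066 = 1.415 mg/L.
Travel time t = 1.44e+04 m / 0.78 m/s = 1.846e+04 s = 0.2137 d.
C = 1.415·exp(−0.47·0.2137) = 1.415·0.9045 = 1.279 mg/L.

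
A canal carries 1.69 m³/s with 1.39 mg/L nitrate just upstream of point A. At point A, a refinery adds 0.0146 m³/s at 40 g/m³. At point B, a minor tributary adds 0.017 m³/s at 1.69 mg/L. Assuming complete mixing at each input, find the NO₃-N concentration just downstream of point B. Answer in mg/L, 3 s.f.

1.72 mg/L

After input A: C = (1.69·1.39 + 0.0146·40) / 1.705 = 1.721 mg/L.
After input B: C = (1.705·1.721 + 0.017·1.69) / 1.722 = 1.72 mg/L.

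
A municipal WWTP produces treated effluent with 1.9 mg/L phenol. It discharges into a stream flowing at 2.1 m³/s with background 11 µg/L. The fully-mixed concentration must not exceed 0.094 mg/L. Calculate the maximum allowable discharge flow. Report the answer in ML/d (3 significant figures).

11 µg/L = 0.011 mg/L.
Mass balance at complete mixing: C_std·(Q_w + Q_r) = Q_w·C_e + Q_r·C_b.
Rearranging, Q_w = Q_r·(C_std − C_b)/(C_e − C_std) = 2.1·(0.094 − 0.011) / (1.9 − 0.094) = 0.09651 m³/s.
= 8.339 ML/d.

8.34 ML/d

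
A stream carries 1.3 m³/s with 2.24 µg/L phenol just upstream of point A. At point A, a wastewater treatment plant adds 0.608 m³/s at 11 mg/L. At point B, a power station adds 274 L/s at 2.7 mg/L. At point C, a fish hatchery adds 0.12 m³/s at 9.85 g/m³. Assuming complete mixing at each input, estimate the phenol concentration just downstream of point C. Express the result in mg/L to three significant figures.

2.24 µg/L = 0.00224 mg/L.
After input A: C = (1.3·0.00224 + 0.608·11) / 1.908 = 3.507 mg/L.
274 L/s = 0.274 m³/s.
After input B: C = (1.908·3.507 + 0.274·2.7) / 2.182 = 3.405 mg/L.
After input C: C = (2.182·3.405 + 0.12·9.85) / 2.302 = 3.741 mg/L.

3.74 mg/L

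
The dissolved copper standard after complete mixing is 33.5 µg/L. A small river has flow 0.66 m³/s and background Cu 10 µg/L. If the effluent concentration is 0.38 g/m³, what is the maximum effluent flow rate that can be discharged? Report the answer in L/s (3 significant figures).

10 µg/L = 0.01 mg/L.
33.5 µg/L = 0.0335 mg/L.
Mass balance at complete mixing: C_std·(Q_w + Q_r) = Q_w·C_e + Q_r·C_b.
Rearranging, Q_w = Q_r·(C_std − C_b)/(C_e − C_std) = 0.66·(0.0335 − 0.01) / (0.38 − 0.0335) = 0.04476 m³/s.
= 44.76 L/s.

44.8 L/s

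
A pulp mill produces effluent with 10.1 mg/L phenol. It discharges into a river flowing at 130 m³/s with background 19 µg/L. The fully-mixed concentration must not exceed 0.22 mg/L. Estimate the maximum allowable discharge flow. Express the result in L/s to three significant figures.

2640 L/s

19 µg/L = 0.019 mg/L.
Mass balance at complete mixing: C_std·(Q_w + Q_r) = Q_w·C_e + Q_r·C_b.
Rearranging, Q_w = Q_r·(C_std − C_b)/(C_e − C_std) = 130·(0.22 − 0.019) / (10.1 − 0.22) = 2.645 m³/s.
= 2645 L/s.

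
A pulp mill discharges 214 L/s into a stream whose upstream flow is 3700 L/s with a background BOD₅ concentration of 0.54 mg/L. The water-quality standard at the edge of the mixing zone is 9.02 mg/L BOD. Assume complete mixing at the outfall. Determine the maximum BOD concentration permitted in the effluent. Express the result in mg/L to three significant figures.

214 L/s = 0.214 m³/s.
3700 L/s = 3.7 m³/s.
Mass balance: 9.02·3.914 = 0.214·Cₑ + 3.7·0.54.
Cₑ = (35.3 − 1.998) / 0.214 = 155.6 mg/L.

156 mg/L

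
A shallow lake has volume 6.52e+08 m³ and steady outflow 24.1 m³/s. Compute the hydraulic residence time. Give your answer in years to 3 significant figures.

0.857 yr

Q = 24.1 m³/s × 3.156e+07 s/yr = 7.605e+08 m³/yr.
Hydraulic residence time τ = V/Q = 6.52e+08/7.605e+08 = 0.8573 yr.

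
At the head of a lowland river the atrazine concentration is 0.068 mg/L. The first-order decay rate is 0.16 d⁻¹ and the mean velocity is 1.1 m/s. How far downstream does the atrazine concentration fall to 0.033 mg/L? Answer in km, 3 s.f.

429 km

From C = C₀·e^(−kt), t = ln(C₀/C)/k = ln(0.068/0.033)/0.16 = 0.723/0.16 = 4.519 d.
Distance = v·t = 1.1 m/s × 3.904e+05 s = 4.295e+05 m = 429.5 km.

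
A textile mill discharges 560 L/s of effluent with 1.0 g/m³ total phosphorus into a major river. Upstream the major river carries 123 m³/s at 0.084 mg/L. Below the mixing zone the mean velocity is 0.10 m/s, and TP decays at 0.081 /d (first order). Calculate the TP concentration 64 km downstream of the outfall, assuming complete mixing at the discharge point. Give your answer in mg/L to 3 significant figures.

0.0484 mg/L

560 L/s = 0.56 m³/s.
After complete mixing, C₀ = (0.56·1 + 123·0.084) / 123.6 = 0.08815 mg/L.
Travel time t = 6.4e+04 m / 0.10 m/s = 6.4e+05 s = 7.407 d.
C = 0.08815·exp(−0.081·7.407) = 0.08815·0.5488 = 0.04838 mg/L.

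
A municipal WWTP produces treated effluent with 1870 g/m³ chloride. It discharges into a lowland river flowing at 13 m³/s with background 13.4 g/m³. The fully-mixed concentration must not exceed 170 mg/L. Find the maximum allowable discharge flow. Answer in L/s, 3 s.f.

1200 L/s

Mass balance at complete mixing: C_std·(Q_w + Q_r) = Q_w·C_e + Q_r·C_b.
Rearranging, Q_w = Q_r·(C_std − C_b)/(C_e − C_std) = 13·(170 − 13.4) / (1870 − 170) = 1.198 m³/s.
= 1198 L/s.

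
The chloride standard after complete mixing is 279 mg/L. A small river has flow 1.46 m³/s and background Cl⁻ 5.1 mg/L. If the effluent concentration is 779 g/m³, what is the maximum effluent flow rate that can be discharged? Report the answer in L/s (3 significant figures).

800 L/s

Mass balance at complete mixing: C_std·(Q_w + Q_r) = Q_w·C_e + Q_r·C_b.
Rearranging, Q_w = Q_r·(C_std − C_b)/(C_e − C_std) = 1.46·(279 − 5.1) / (779 − 279) = 0.7998 m³/s.
= 799.8 L/s.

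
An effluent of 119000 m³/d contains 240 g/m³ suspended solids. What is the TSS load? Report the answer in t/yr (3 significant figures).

10400 t/yr

119000 m³/d = 1.377 m³/s.
Mass flux = Q·C = 1.377 m³/s × 240 g/m³ = 330.6 g/s.
= 330.6 g/s × 31.56 = 1.043e+04 t/yr.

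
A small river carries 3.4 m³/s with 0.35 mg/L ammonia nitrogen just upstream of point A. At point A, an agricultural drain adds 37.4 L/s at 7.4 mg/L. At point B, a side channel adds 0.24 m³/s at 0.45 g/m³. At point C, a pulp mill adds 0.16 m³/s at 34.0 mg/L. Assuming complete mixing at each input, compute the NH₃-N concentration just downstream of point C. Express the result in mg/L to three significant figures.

1.83 mg/L

37.4 L/s = 0.0374 m³/s.
After input A: C = (3.4·0.35 + 0.0374·7.4) / 3.437 = 0.4267 mg/L.
After input B: C = (3.437·0.4267 + 0.24·0.45) / 3.677 = 0.4282 mg/L.
After input C: C = (3.677·0.4282 + 0.16·34) / 3.837 = 1.828 mg/L.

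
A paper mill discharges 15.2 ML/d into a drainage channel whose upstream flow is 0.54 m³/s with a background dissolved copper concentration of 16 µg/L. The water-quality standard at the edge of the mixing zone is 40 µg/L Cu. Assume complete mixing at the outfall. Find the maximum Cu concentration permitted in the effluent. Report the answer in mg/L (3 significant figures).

0.114 mg/L

15.2 ML/d = 0.1759 m³/s.
16 µg/L = 0.016 mg/L.
40 µg/L = 0.04 mg/L.
Mass balance: 0.04·0.7159 = 0.1759·Cₑ + 0.54·0.016.
Cₑ = (0.02864 − 0.00864) / 0.1759 = 0.1137 mg/L.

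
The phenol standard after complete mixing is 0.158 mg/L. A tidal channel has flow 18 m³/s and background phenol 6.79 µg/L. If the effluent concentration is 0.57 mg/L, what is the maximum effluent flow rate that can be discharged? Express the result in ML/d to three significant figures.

6.79 µg/L = 0.00679 mg/L.
Mass balance at complete mixing: C_std·(Q_w + Q_r) = Q_w·C_e + Q_r·C_b.
Rearranging, Q_w = Q_r·(C_std − C_b)/(C_e − C_std) = 18·(0.158 − 0.00679) / (0.57 − 0.158) = 6.606 m³/s.
= 570.8 ML/d.

571 ML/d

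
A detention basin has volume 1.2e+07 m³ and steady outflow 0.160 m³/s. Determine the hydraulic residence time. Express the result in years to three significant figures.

Q = 0.160 m³/s × 3.156e+07 s/yr = 5.049e+06 m³/yr.
Hydraulic residence time τ = V/Q = 1.2e+07/5.049e+06 = 2.377 yr.

2.38 yr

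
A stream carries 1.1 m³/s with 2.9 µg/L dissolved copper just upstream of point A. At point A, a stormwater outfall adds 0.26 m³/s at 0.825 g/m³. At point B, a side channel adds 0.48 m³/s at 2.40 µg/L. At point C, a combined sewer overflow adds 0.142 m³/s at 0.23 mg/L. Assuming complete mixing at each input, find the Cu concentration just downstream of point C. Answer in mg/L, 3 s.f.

2.9 µg/L = 0.0029 mg/L.
After input A: C = (1.1·0.0029 + 0.26·0.825) / 1.36 = 0.1601 mg/L.
2.40 µg/L = 0.0024 mg/L.
After input B: C = (1.36·0.1601 + 0.48·0.0024) / 1.84 = 0.1189 mg/L.
After input C: C = (1.84·0.1189 + 0.142·0.23) / 1.982 = 0.1269 mg/L.

0.127 mg/L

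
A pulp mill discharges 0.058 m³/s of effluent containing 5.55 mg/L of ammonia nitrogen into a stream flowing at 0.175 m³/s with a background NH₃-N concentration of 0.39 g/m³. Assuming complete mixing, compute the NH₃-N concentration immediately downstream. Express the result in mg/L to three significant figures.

1.67 mg/L

Conservation of mass across the mixing zone: C = (0.058·5.55 + 0.175·0.39) / (0.058 + 0.175) = 0.3901/0.233 = 1.674 mg/L.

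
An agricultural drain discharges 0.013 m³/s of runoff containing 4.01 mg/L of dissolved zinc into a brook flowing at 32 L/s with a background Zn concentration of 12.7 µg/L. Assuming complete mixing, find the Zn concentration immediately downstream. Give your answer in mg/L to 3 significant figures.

1.17 mg/L

32 L/s = 0.032 m³/s.
12.7 µg/L = 0.0127 mg/L.
By mass balance at complete mixing, C = (0.013·4.01 + 0.032·0.0127) / (0.013 + 0.032) = 0.05254/0.045 = 1.167 mg/L.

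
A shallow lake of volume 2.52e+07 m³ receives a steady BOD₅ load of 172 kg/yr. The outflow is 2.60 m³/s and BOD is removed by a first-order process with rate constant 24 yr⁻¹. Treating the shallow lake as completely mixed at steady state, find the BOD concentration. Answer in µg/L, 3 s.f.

Outflow Q = 2.60 m³/s × 3.156e+07 s/yr = 8.205e+07 m³/yr.
Steady-state CSTR mass balance: W = Q·C + k·V·C, so C = W/(Q + kV).
Q + kV = 8.205e+07 + 24·2.52e+07 = 6.868e+08 m³/yr.
C = 172/6.868e+08 = 2.504e-07 kg/m³ = 0.0002504 mg/L = 0.2504 µg/L.

0.250 µg/L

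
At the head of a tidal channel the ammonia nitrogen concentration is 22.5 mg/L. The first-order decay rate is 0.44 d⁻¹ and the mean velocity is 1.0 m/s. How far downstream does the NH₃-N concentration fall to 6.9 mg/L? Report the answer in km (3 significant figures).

From C = C₀·e^(−kt), t = ln(C₀/C)/k = ln(22.5/6.9)/0.44 = 1.182/0.44 = 2.686 d.
Distance = v·t = 1.0 m/s × 2.321e+05 s = 2.321e+05 m = 232.1 km.

232 km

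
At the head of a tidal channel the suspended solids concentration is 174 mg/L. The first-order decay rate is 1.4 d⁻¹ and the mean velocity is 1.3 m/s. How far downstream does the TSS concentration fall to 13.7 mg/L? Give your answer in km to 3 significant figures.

204 km

From C = C₀·e^(−kt), t = ln(C₀/C)/k = ln(174/13.7)/1.4 = 2.542/1.4 = 1.815 d.
Distance = v·t = 1.3 m/s × 1.569e+05 s = 2.039e+05 m = 203.9 km.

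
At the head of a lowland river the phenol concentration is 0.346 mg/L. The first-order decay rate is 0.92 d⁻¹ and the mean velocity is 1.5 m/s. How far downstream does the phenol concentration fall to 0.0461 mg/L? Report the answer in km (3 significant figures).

From C = C₀·e^(−kt), t = ln(C₀/C)/k = ln(0.346/0.0461)/0.92 = 2.016/0.92 = 2.191 d.
Distance = v·t = 1.5 m/s × 1.893e+05 s = 2.839e+05 m = 283.9 km.

284 km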